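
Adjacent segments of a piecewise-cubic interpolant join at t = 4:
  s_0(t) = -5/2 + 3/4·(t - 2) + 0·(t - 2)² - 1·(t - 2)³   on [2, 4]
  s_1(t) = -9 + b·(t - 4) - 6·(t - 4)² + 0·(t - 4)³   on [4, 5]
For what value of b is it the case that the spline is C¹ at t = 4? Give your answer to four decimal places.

s_0'(t) = 3/4 + 0·(t - 2) - 3·(t - 2)², so s_0'(4) = -45/4. On the right, s_1'(4) = b, so b = -45/4.

-11.2500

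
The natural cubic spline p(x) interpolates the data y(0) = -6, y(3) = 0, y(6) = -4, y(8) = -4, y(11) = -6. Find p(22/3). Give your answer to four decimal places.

Let σ_i = p''(x_i). Step sizes h_i = 3, 3, 2, 3; slopes of the chords Δ_i = (y_(i+1) - y_i)/h_i = 2, -4/3, 0, -2/3.
  3·σ_0 + 12·σ_1 + 3·σ_2 = 6(Δ_1 - Δ_0) = -20
  3·σ_1 + 10·σ_2 + 2·σ_3 = 6(Δ_2 - Δ_1) = 8
  2·σ_2 + 10·σ_3 + 3·σ_4 = 6(Δ_3 - Δ_2) = -4
Natural end conditions: σ_0 = σ_4 = 0.
Forward elimination and back-substitution give σ_0 = 0, σ_1 = -364/177, σ_2 = 92/59, σ_3 = -42/59, σ_4 = 0.
On [6, 8], p(x) = -4 - 142/177·(x - 6) + 46/59·(x - 6)² - 67/354·(x - 6)³.
With (x - 6) = 4/3: p(22/3) = -19748/4779.

-4.1322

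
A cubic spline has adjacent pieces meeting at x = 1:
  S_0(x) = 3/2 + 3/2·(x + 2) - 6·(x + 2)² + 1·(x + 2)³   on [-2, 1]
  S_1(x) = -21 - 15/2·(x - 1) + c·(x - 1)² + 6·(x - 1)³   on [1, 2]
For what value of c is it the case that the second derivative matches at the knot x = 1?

3

S_0''(x) = -12 + 6·(x + 2), so S_0''(1) = 6. On the right, S_1''(1) = 2c, so c = 3.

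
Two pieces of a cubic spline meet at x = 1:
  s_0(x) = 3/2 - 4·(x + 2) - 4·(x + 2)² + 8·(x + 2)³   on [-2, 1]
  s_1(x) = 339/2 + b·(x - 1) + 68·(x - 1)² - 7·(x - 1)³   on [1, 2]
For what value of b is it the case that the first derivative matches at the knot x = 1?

188

s_0'(x) = -4 - 8·(x + 2) + 24·(x + 2)², so s_0'(1) = 188. On the right, s_1'(1) = b, so b = 188.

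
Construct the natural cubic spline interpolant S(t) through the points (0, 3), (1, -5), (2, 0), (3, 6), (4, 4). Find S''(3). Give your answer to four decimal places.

-11.8929

Let σ_i = S''(x_i). Step sizes h_i = 1, 1, 1, 1; slopes of the chords Δ_i = (y_(i+1) - y_i)/h_i = -8, 5, 6, -2.
  1·σ_0 + 4·σ_1 + 1·σ_2 = 6(Δ_1 - Δ_0) = 78
  1·σ_1 + 4·σ_2 + 1·σ_3 = 6(Δ_2 - Δ_1) = 6
  1·σ_2 + 4·σ_3 + 1·σ_4 = 6(Δ_3 - Δ_2) = -48
Natural end conditions: σ_0 = σ_4 = 0.
Solving: σ_0 = 0, σ_1 = 549/28, σ_2 = -3/7, σ_3 = -333/28, σ_4 = 0.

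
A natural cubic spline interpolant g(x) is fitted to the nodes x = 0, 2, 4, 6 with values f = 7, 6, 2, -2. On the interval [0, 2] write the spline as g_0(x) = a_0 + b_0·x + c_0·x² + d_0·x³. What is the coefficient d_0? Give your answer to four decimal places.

Put σ_i = g'' at the i-th knot. Here h = (2, 2, 2) and Δ = (-1/2, -2, -2), so the interior equations h_(i-1)·σ_(i-1) + 2(h_(i-1)+h_i)·σ_i + h_i·σ_(i+1) = 6(Δ_i − Δ_(i-1)) read
  2·σ_0 + 8·σ_1 + 2·σ_2 = 6(Δ_1 - Δ_0) = -9
  2·σ_1 + 8·σ_2 + 2·σ_3 = 6(Δ_2 - Δ_1) = 0
Natural end conditions: σ_0 = σ_3 = 0.
Forward elimination and back-substitution give σ_0 = 0, σ_1 = -6/5, σ_2 = 3/10, σ_3 = 0.
On [0, 2], with g_0(x) = a_0 + b_0·x + c_0·x² + d_0·x³: c_0 = σ_0/2 = 0, d_0 = (σ_1 - σ_0)/(6h_0) = -1/10, b_0 = Δ_0 - h_0(2σ_0 + σ_1)/6 = -1/10.

-0.1000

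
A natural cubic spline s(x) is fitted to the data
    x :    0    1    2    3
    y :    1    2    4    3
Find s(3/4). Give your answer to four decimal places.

1.5969

Let M_i = s''(x_i). Step sizes h_i = 1, 1, 1; slopes of the chords Δ_i = (y_(i+1) - y_i)/h_i = 1, 2, -1.
  1·M_0 + 4·M_1 + 1·M_2 = 6(Δ_1 - Δ_0) = 6
  1·M_1 + 4·M_2 + 1·M_3 = 6(Δ_2 - Δ_1) = -18
Natural end conditions: M_0 = M_3 = 0.
Solving: M_0 = 0, M_1 = 14/5, M_2 = -26/5, M_3 = 0.
On [0, 1], s(x) = 1 + 8/15·x + 0·x² + 7/15·x³.
With x = 3/4: s(3/4) = 511/320.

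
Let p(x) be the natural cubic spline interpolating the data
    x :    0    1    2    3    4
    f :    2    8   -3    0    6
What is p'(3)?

With σ_i denoting the second derivative at x_i, h_i = 1, 1, 1, 1, and Δ_i = (y_(i+1) − y_i)/h_i = 6, -11, 3, 6:
  1·σ_0 + 4·σ_1 + 1·σ_2 = 6(Δ_1 - Δ_0) = -102
  1·σ_1 + 4·σ_2 + 1·σ_3 = 6(Δ_2 - Δ_1) = 84
  1·σ_2 + 4·σ_3 + 1·σ_4 = 6(Δ_3 - Δ_2) = 18
Natural end conditions: σ_0 = σ_4 = 0.
Solving: σ_0 = 0, σ_1 = -33, σ_2 = 30, σ_3 = -3, σ_4 = 0.
On [3, 4], p'(x) = b_3 + 2c_3·(x - 3) + 3d_3·(x - 3)² with b_3 = Δ_3 - h_3(2σ_3 + σ_4)/6 = 7, c_3 = σ_3/2 = -3/2, d_3 = (σ_4 - σ_3)/(6h_3) = 1/2. So p'(3) = 7.

7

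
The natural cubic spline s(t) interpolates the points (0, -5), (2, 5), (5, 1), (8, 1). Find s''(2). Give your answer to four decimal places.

-4.3243

Put σ_i = s'' at the i-th knot. Here h = (2, 3, 3) and Δ = (5, -4/3, 0), so the interior equations h_(i-1)·σ_(i-1) + 2(h_(i-1)+h_i)·σ_i + h_i·σ_(i+1) = 6(Δ_i − Δ_(i-1)) read
  2·σ_0 + 10·σ_1 + 3·σ_2 = 6(Δ_1 - Δ_0) = -38
  3·σ_1 + 12·σ_2 + 3·σ_3 = 6(Δ_2 - Δ_1) = 8
Natural end conditions: σ_0 = σ_3 = 0.
Forward elimination and back-substitution give σ_0 = 0, σ_1 = -160/37, σ_2 = 194/111, σ_3 = 0.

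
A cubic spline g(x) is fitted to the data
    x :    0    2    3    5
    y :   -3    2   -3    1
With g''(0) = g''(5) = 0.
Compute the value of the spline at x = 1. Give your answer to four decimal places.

With M_i denoting the second derivative at x_i, h_i = 2, 1, 2, and Δ_i = (y_(i+1) − y_i)/h_i = 5/2, -5, 2:
  2·M_0 + 6·M_1 + 1·M_2 = 6(Δ_1 - Δ_0) = -45
  1·M_1 + 6·M_2 + 2·M_3 = 6(Δ_2 - Δ_1) = 42
Natural end conditions: M_0 = M_3 = 0.
Solving the tridiagonal system: M_0 = 0, M_1 = -312/35, M_2 = 297/35, M_3 = 0.
On [0, 2], g(x) = -3 + 383/70·x + 0·x² - 26/35·x³.
With x = 1: g(1) = 121/70.

1.7286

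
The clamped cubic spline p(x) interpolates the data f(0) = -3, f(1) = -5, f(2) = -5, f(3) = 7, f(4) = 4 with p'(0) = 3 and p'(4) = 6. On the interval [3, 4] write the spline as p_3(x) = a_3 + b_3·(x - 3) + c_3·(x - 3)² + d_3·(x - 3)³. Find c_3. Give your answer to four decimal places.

-20.7857

Let M_i = p''(x_i). Step sizes h_i = 1, 1, 1, 1; slopes of the chords Δ_i = (y_(i+1) - y_i)/h_i = -2, 0, 12, -3.
  1·M_0 + 4·M_1 + 1·M_2 = 6(Δ_1 - Δ_0) = 12
  1·M_1 + 4·M_2 + 1·M_3 = 6(Δ_2 - Δ_1) = 72
  1·M_2 + 4·M_3 + 1·M_4 = 6(Δ_3 - Δ_2) = -90
Clamped end conditions give two more equations: 2h_0·M_0 + h_0·M_1 = 6(Δ_0 - p'(0)) = -30 and h_3·M_3 + 2h_3·M_4 = 6(p'(4) - Δ_3) = 54.
Solving: M_0 = -207/14, M_1 = -3/7, M_2 = 57/2, M_3 = -291/7, M_4 = 669/14.
On [3, 4], with p_3(x) = a_3 + b_3·(x - 3) + c_3·(x - 3)² + d_3·(x - 3)³: c_3 = M_3/2 = -291/14, d_3 = (M_4 - M_3)/(6h_3) = 417/28, b_3 = Δ_3 - h_3(2M_3 + M_4)/6 = 81/28.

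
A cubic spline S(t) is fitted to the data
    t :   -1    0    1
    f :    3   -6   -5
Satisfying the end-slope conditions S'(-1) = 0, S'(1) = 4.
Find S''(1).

With M_i denoting the second derivative at x_i, h_i = 1, 1, and Δ_i = (y_(i+1) − y_i)/h_i = -9, 1:
  1·M_0 + 4·M_1 + 1·M_2 = 6(Δ_1 - Δ_0) = 60
Clamped end conditions give two more equations: 2h_0·M_0 + h_0·M_1 = 6(Δ_0 - S'(-1)) = -54 and h_1·M_1 + 2h_1·M_2 = 6(S'(1) - Δ_1) = 18.
Solving: M_0 = -40, M_1 = 26, M_2 = -4.

-4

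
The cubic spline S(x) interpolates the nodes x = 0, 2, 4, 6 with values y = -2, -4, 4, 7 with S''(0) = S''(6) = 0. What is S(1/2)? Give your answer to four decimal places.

Let σ_i = S''(x_i). Step sizes h_i = 2, 2, 2; slopes of the chords Δ_i = (y_(i+1) - y_i)/h_i = -1, 4, 3/2.
  2·σ_0 + 8·σ_1 + 2·σ_2 = 6(Δ_1 - Δ_0) = 30
  2·σ_1 + 8·σ_2 + 2·σ_3 = 6(Δ_2 - Δ_1) = -15
Natural end conditions: σ_0 = σ_3 = 0.
Solving the tridiagonal system: σ_0 = 0, σ_1 = 9/2, σ_2 = -3, σ_3 = 0.
On [0, 2], S(x) = -2 - 5/2·x + 0·x² + 3/8·x³.
With x = 1/2: S(1/2) = -205/64.

-3.2031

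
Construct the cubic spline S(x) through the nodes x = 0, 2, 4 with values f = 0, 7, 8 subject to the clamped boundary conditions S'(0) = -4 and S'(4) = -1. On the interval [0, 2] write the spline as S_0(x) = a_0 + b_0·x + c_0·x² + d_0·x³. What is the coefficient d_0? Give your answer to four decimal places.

Write M_i for S''(x_i). With h_i = 2, 2 and divided differences Δ_i = 7/2, 1/2, the continuity of S' gives the tridiagonal system
  2·M_0 + 8·M_1 + 2·M_2 = 6(Δ_1 - Δ_0) = -18
Clamped end conditions give two more equations: 2h_0·M_0 + h_0·M_1 = 6(Δ_0 - S'(0)) = 45 and h_1·M_1 + 2h_1·M_2 = 6(S'(4) - Δ_1) = -9.
Solving the tridiagonal system: M_0 = 57/4, M_1 = -6, M_2 = 3/4.
On [0, 2], with S_0(x) = a_0 + b_0·x + c_0·x² + d_0·x³: c_0 = M_0/2 = 57/8, d_0 = (M_1 - M_0)/(6h_0) = -27/16, b_0 = Δ_0 - h_0(2M_0 + M_1)/6 = -4.

-1.6875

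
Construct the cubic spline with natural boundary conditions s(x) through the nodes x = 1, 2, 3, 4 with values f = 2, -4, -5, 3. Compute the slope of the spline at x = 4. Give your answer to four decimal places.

Let M_i = s''(x_i). Step sizes h_i = 1, 1, 1; slopes of the chords Δ_i = (y_(i+1) - y_i)/h_i = -6, -1, 8.
  1·M_0 + 4·M_1 + 1·M_2 = 6(Δ_1 - Δ_0) = 30
  1·M_1 + 4·M_2 + 1·M_3 = 6(Δ_2 - Δ_1) = 54
Natural end conditions: M_0 = M_3 = 0.
Hence M_0 = 0, M_1 = 22/5, M_2 = 62/5, M_3 = 0.
On [3, 4], s'(x) = b_2 + 2c_2·(x - 3) + 3d_2·(x - 3)² with b_2 = Δ_2 - h_2(2M_2 + M_3)/6 = 58/15, c_2 = M_2/2 = 31/5, d_2 = (M_3 - M_2)/(6h_2) = -31/15. So s'(4) = 151/15.

10.0667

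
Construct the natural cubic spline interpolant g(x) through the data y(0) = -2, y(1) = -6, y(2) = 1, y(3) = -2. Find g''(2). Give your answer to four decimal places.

-20.4000

With m_i denoting the second derivative at x_i, h_i = 1, 1, 1, and Δ_i = (y_(i+1) − y_i)/h_i = -4, 7, -3:
  1·m_0 + 4·m_1 + 1·m_2 = 6(Δ_1 - Δ_0) = 66
  1·m_1 + 4·m_2 + 1·m_3 = 6(Δ_2 - Δ_1) = -60
Natural end conditions: m_0 = m_3 = 0.
Solving: m_0 = 0, m_1 = 108/5, m_2 = -102/5, m_3 = 0.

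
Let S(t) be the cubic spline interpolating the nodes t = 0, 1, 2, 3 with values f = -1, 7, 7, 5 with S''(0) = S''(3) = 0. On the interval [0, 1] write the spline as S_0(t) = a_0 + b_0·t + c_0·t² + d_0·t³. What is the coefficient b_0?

With m_i denoting the second derivative at x_i, h_i = 1, 1, 1, and Δ_i = (y_(i+1) − y_i)/h_i = 8, 0, -2:
  1·m_0 + 4·m_1 + 1·m_2 = 6(Δ_1 - Δ_0) = -48
  1·m_1 + 4·m_2 + 1·m_3 = 6(Δ_2 - Δ_1) = -12
Natural end conditions: m_0 = m_3 = 0.
Solving the tridiagonal system: m_0 = 0, m_1 = -12, m_2 = 0, m_3 = 0.
On [0, 1], with S_0(t) = a_0 + b_0·t + c_0·t² + d_0·t³: c_0 = m_0/2 = 0, d_0 = (m_1 - m_0)/(6h_0) = -2, b_0 = Δ_0 - h_0(2m_0 + m_1)/6 = 10.

10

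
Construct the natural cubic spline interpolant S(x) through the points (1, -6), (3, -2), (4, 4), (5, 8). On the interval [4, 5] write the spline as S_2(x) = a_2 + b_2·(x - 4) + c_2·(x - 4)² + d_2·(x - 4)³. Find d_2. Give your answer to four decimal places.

Let σ_i = S''(x_i). Step sizes h_i = 2, 1, 1; slopes of the chords Δ_i = (y_(i+1) - y_i)/h_i = 2, 6, 4.
  2·σ_0 + 6·σ_1 + 1·σ_2 = 6(Δ_1 - Δ_0) = 24
  1·σ_1 + 4·σ_2 + 1·σ_3 = 6(Δ_2 - Δ_1) = -12
Natural end conditions: σ_0 = σ_3 = 0.
Forward elimination and back-substitution give σ_0 = 0, σ_1 = 108/23, σ_2 = -96/23, σ_3 = 0.
On [4, 5], with S_2(x) = a_2 + b_2·(x - 4) + c_2·(x - 4)² + d_2·(x - 4)³: c_2 = σ_2/2 = -48/23, d_2 = (σ_3 - σ_2)/(6h_2) = 16/23, b_2 = Δ_2 - h_2(2σ_2 + σ_3)/6 = 124/23.

0.6957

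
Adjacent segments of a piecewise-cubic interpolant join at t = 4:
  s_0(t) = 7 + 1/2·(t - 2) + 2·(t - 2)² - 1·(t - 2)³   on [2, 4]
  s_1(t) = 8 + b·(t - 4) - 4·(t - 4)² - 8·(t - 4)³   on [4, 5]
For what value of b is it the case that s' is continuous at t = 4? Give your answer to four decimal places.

s_0'(t) = 1/2 + 4·(t - 2) - 3·(t - 2)², so s_0'(4) = -7/2. On the right, s_1'(4) = b, so b = -7/2.

-3.5000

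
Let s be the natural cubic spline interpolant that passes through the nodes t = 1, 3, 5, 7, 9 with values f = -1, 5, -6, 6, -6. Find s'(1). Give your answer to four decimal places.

With σ_i denoting the second derivative at x_i, h_i = 2, 2, 2, 2, and Δ_i = (y_(i+1) − y_i)/h_i = 3, -11/2, 6, -6:
  2·σ_0 + 8·σ_1 + 2·σ_2 = 6(Δ_1 - Δ_0) = -51
  2·σ_1 + 8·σ_2 + 2·σ_3 = 6(Δ_2 - Δ_1) = 69
  2·σ_2 + 8·σ_3 + 2·σ_4 = 6(Δ_3 - Δ_2) = -72
Natural end conditions: σ_0 = σ_4 = 0.
Solving: σ_0 = 0, σ_1 = -159/16, σ_2 = 57/4, σ_3 = -201/16, σ_4 = 0.
On [1, 3], s'(t) = b_0 + 2c_0·(t - 1) + 3d_0·(t - 1)² with b_0 = Δ_0 - h_0(2σ_0 + σ_1)/6 = 101/16, c_0 = σ_0/2 = 0, d_0 = (σ_1 - σ_0)/(6h_0) = -53/64. So s'(1) = 101/16.

6.3125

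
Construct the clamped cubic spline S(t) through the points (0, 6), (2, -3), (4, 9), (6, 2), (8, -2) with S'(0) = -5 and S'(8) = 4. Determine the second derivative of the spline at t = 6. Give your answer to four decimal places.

1.7143

Let M_i = S''(x_i). Step sizes h_i = 2, 2, 2, 2; slopes of the chords Δ_i = (y_(i+1) - y_i)/h_i = -9/2, 6, -7/2, -2.
  2·M_0 + 8·M_1 + 2·M_2 = 6(Δ_1 - Δ_0) = 63
  2·M_1 + 8·M_2 + 2·M_3 = 6(Δ_2 - Δ_1) = -57
  2·M_2 + 8·M_3 + 2·M_4 = 6(Δ_3 - Δ_2) = 9
Clamped end conditions give two more equations: 2h_0·M_0 + h_0·M_1 = 6(Δ_0 - S'(0)) = 3 and h_3·M_3 + 2h_3·M_4 = 6(S'(8) - Δ_3) = 36.
Solving: M_0 = -36/7, M_1 = 165/14, M_2 = -21/2, M_3 = 12/7, M_4 = 57/7.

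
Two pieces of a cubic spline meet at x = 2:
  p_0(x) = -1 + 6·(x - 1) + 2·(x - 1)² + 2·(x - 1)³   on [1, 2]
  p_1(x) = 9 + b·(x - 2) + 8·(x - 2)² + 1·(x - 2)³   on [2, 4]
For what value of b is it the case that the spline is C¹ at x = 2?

p_0'(x) = 6 + 4·(x - 1) + 6·(x - 1)², so p_0'(2) = 16. On the right, p_1'(2) = b, so b = 16.

16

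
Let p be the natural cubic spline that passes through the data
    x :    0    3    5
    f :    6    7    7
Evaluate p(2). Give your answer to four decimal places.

Put M_i = p'' at the i-th knot. Here h = (3, 2) and Δ = (1/3, 0), so the interior equations h_(i-1)·M_(i-1) + 2(h_(i-1)+h_i)·M_i + h_i·M_(i+1) = 6(Δ_i − Δ_(i-1)) read
  3·M_0 + 10·M_1 + 2·M_2 = 6(Δ_1 - Δ_0) = -2
Natural end conditions: M_0 = M_2 = 0.
Solving the tridiagonal system: M_0 = 0, M_1 = -1/5, M_2 = 0.
On [0, 3], p(x) = 6 + 13/30·x + 0·x² - 1/90·x³.
With x = 2: p(2) = 61/9.

6.7778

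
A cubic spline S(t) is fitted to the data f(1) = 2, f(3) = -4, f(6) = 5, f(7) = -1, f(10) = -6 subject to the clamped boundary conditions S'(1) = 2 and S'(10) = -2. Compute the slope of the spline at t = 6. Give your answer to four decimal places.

Write σ_i for S''(x_i). With h_i = 2, 3, 1, 3 and divided differences Δ_i = -3, 3, -6, -5/3, the continuity of S' gives the tridiagonal system
  2·σ_0 + 10·σ_1 + 3·σ_2 = 6(Δ_1 - Δ_0) = 36
  3·σ_1 + 8·σ_2 + 1·σ_3 = 6(Δ_2 - Δ_1) = -54
  1·σ_2 + 8·σ_3 + 3·σ_4 = 6(Δ_3 - Δ_2) = 26
Clamped end conditions give two more equations: 2h_0·σ_0 + h_0·σ_1 = 6(Δ_0 - S'(1)) = -30 and h_3·σ_3 + 2h_3·σ_4 = 6(S'(10) - Δ_3) = -2.
Solving the tridiagonal system: σ_0 = -2165/178, σ_1 = 830/89, σ_2 = -977/89, σ_3 = 520/89, σ_4 = -869/267.
On [6, 7], S'(t) = b_2 + 2c_2·(t - 6) + 3d_2·(t - 6)² with b_2 = Δ_2 - h_2(2σ_2 + σ_3)/6 = -295/89, c_2 = σ_2/2 = -977/178, d_2 = (σ_3 - σ_2)/(6h_2) = 499/178. So S'(6) = -295/89.

-3.3146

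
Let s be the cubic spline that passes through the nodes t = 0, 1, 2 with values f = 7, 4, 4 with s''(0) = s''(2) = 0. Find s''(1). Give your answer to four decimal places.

4.5000

With M_i denoting the second derivative at x_i, h_i = 1, 1, and Δ_i = (y_(i+1) − y_i)/h_i = -3, 0:
  1·M_0 + 4·M_1 + 1·M_2 = 6(Δ_1 - Δ_0) = 18
Natural end conditions: M_0 = M_2 = 0.
Solving the tridiagonal system: M_0 = 0, M_1 = 9/2, M_2 = 0.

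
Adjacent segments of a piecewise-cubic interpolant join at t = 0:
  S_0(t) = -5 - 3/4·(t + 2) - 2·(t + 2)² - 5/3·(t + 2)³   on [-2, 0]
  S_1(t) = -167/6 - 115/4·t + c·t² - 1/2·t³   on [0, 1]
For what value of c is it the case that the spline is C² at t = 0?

-12

S_0''(t) = -4 - 10·(t + 2), so S_0''(0) = -24. On the right, S_1''(0) = 2c, so c = -12.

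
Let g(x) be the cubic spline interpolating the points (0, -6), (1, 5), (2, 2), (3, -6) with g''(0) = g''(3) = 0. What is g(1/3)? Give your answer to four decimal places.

Put M_i = g'' at the i-th knot. Here h = (1, 1, 1) and Δ = (11, -3, -8), so the interior equations h_(i-1)·M_(i-1) + 2(h_(i-1)+h_i)·M_i + h_i·M_(i+1) = 6(Δ_i − Δ_(i-1)) read
  1·M_0 + 4·M_1 + 1·M_2 = 6(Δ_1 - Δ_0) = -84
  1·M_1 + 4·M_2 + 1·M_3 = 6(Δ_2 - Δ_1) = -30
Natural end conditions: M_0 = M_3 = 0.
Solving the tridiagonal system: M_0 = 0, M_1 = -102/5, M_2 = -12/5, M_3 = 0.
On [0, 1], g(x) = -6 + 72/5·x + 0·x² - 17/5·x³.
With x = 1/3: g(1/3) = -179/135.

-1.3259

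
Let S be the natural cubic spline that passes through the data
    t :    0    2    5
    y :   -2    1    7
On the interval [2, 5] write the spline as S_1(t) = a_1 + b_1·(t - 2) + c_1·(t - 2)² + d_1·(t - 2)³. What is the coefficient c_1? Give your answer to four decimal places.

0.1500

Let M_i = S''(x_i). Step sizes h_i = 2, 3; slopes of the chords Δ_i = (y_(i+1) - y_i)/h_i = 3/2, 2.
  2·M_0 + 10·M_1 + 3·M_2 = 6(Δ_1 - Δ_0) = 3
Natural end conditions: M_0 = M_2 = 0.
Solving: M_0 = 0, M_1 = 3/10, M_2 = 0.
On [2, 5], with S_1(t) = a_1 + b_1·(t - 2) + c_1·(t - 2)² + d_1·(t - 2)³: c_1 = M_1/2 = 3/20, d_1 = (M_2 - M_1)/(6h_1) = -1/60, b_1 = Δ_1 - h_1(2M_1 + M_2)/6 = 17/10.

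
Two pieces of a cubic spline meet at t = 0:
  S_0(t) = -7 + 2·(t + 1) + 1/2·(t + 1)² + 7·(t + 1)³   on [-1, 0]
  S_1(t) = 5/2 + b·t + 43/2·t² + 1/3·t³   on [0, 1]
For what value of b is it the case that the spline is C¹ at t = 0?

24

S_0'(t) = 2 + 1·(t + 1) + 21·(t + 1)², so S_0'(0) = 24. On the right, S_1'(0) = b, so b = 24.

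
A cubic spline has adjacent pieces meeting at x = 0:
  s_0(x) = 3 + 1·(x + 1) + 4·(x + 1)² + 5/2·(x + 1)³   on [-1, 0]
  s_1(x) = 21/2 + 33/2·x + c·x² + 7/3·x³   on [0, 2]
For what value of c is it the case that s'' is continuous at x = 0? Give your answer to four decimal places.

11.5000

s_0''(x) = 8 + 15·(x + 1), so s_0''(0) = 23. On the right, s_1''(0) = 2c, so c = 23/2.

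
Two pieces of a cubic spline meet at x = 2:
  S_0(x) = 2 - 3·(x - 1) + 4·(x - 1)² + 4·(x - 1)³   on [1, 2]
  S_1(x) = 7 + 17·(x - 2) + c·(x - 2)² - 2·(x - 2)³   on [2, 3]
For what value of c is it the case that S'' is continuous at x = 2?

16

S_0''(x) = 8 + 24·(x - 1), so S_0''(2) = 32. On the right, S_1''(2) = 2c, so c = 16.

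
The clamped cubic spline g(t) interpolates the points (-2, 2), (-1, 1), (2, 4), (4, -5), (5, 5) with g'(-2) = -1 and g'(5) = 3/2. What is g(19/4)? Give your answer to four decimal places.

3.6133

With m_i denoting the second derivative at x_i, h_i = 1, 3, 2, 1, and Δ_i = (y_(i+1) − y_i)/h_i = -1, 1, -9/2, 10:
  1·m_0 + 8·m_1 + 3·m_2 = 6(Δ_1 - Δ_0) = 12
  3·m_1 + 10·m_2 + 2·m_3 = 6(Δ_2 - Δ_1) = -33
  2·m_2 + 6·m_3 + 1·m_4 = 6(Δ_3 - Δ_2) = 87
Clamped end conditions give two more equations: 2h_0·m_0 + h_0·m_1 = 6(Δ_0 - g'(-2)) = 0 and h_3·m_3 + 2h_3·m_4 = 6(g'(5) - Δ_3) = -51.
Forward elimination and back-substitution give m_0 = -11/4, m_1 = 11/2, m_2 = -39/4, m_3 = 24, m_4 = -75/2.
On [4, 5], g(t) = -5 + 33/4·(t - 4) + 12·(t - 4)² - 41/4·(t - 4)³.
With (t - 4) = 3/4: g(19/4) = 925/256.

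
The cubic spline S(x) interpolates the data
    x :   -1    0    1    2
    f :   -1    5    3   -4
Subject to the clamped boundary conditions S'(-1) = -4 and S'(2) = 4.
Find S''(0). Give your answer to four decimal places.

With m_i denoting the second derivative at x_i, h_i = 1, 1, 1, and Δ_i = (y_(i+1) − y_i)/h_i = 6, -2, -7:
  1·m_0 + 4·m_1 + 1·m_2 = 6(Δ_1 - Δ_0) = -48
  1·m_1 + 4·m_2 + 1·m_3 = 6(Δ_2 - Δ_1) = -30
Clamped end conditions give two more equations: 2h_0·m_0 + h_0·m_1 = 6(Δ_0 - S'(-1)) = 60 and h_2·m_2 + 2h_2·m_3 = 6(S'(2) - Δ_2) = 66.
Solving the tridiagonal system: m_0 = 118/3, m_1 = -56/3, m_2 = -38/3, m_3 = 118/3.

-18.6667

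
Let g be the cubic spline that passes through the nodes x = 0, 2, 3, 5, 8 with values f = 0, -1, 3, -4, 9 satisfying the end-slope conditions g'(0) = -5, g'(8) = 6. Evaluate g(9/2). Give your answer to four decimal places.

Let M_i = g''(x_i). Step sizes h_i = 2, 1, 2, 3; slopes of the chords Δ_i = (y_(i+1) - y_i)/h_i = -1/2, 4, -7/2, 13/3.
  2·M_0 + 6·M_1 + 1·M_2 = 6(Δ_1 - Δ_0) = 27
  1·M_1 + 6·M_2 + 2·M_3 = 6(Δ_2 - Δ_1) = -45
  2·M_2 + 10·M_3 + 3·M_4 = 6(Δ_3 - Δ_2) = 47
Clamped end conditions give two more equations: 2h_0·M_0 + h_0·M_1 = 6(Δ_0 - g'(0)) = 27 and h_3·M_3 + 2h_3·M_4 = 6(g'(8) - Δ_3) = 10.
Forward elimination and back-substitution give M_0 = 2609/604, M_1 = 734/151, M_2 = -3263/302, M_3 = 1130/151, M_4 = -940/453.
On [3, 5], g(x) = 3 + 365/302·(x - 3) - 3263/604·(x - 3)² + 1841/1208·(x - 3)³.
With (x - 3) = 3/2: g(9/2) = -21249/9664.

-2.1988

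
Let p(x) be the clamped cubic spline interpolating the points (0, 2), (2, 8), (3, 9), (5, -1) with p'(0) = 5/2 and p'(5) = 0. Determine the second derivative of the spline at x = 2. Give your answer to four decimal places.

Put σ_i = p'' at the i-th knot. Here h = (2, 1, 2) and Δ = (3, 1, -5), so the interior equations h_(i-1)·σ_(i-1) + 2(h_(i-1)+h_i)·σ_i + h_i·σ_(i+1) = 6(Δ_i − Δ_(i-1)) read
  2·σ_0 + 6·σ_1 + 1·σ_2 = 6(Δ_1 - Δ_0) = -12
  1·σ_1 + 6·σ_2 + 2·σ_3 = 6(Δ_2 - Δ_1) = -36
Clamped end conditions give two more equations: 2h_0·σ_0 + h_0·σ_1 = 6(Δ_0 - p'(0)) = 3 and h_2·σ_2 + 2h_2·σ_3 = 6(p'(5) - Δ_2) = 30.
Solving: σ_0 = 35/32, σ_1 = -11/16, σ_2 = -161/16, σ_3 = 401/32.

-0.6875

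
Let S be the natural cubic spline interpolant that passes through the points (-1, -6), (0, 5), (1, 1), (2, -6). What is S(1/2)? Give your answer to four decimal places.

4.3500

Let M_i = S''(x_i). Step sizes h_i = 1, 1, 1; slopes of the chords Δ_i = (y_(i+1) - y_i)/h_i = 11, -4, -7.
  1·M_0 + 4·M_1 + 1·M_2 = 6(Δ_1 - Δ_0) = -90
  1·M_1 + 4·M_2 + 1·M_3 = 6(Δ_2 - Δ_1) = -18
Natural end conditions: M_0 = M_3 = 0.
Solving: M_0 = 0, M_1 = -114/5, M_2 = 6/5, M_3 = 0.
On [0, 1], S(x) = 5 + 17/5·x - 57/5·x² + 4·x³.
With x = 1/2: S(1/2) = 87/20.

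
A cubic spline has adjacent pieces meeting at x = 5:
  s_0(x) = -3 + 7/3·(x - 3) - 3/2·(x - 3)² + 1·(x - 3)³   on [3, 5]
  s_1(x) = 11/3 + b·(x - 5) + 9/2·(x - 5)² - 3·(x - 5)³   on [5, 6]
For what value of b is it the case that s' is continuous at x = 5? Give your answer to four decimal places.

8.3333

s_0'(x) = 7/3 - 3·(x - 3) + 3·(x - 3)², so s_0'(5) = 25/3. On the right, s_1'(5) = b, so b = 25/3.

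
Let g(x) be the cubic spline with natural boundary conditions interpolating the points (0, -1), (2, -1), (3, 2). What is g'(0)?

-1

Let σ_i = g''(x_i). Step sizes h_i = 2, 1; slopes of the chords Δ_i = (y_(i+1) - y_i)/h_i = 0, 3.
  2·σ_0 + 6·σ_1 + 1·σ_2 = 6(Δ_1 - Δ_0) = 18
Natural end conditions: σ_0 = σ_2 = 0.
Forward elimination and back-substitution give σ_0 = 0, σ_1 = 3, σ_2 = 0.
On [0, 2], g'(x) = b_0 + 2c_0·x + 3d_0·x² with b_0 = Δ_0 - h_0(2σ_0 + σ_1)/6 = -1, c_0 = σ_0/2 = 0, d_0 = (σ_1 - σ_0)/(6h_0) = 1/4. So g'(0) = -1.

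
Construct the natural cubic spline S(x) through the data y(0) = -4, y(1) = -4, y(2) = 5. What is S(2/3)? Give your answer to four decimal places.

-4.8333

Put M_i = S'' at the i-th knot. Here h = (1, 1) and Δ = (0, 9), so the interior equations h_(i-1)·M_(i-1) + 2(h_(i-1)+h_i)·M_i + h_i·M_(i+1) = 6(Δ_i − Δ_(i-1)) read
  1·M_0 + 4·M_1 + 1·M_2 = 6(Δ_1 - Δ_0) = 54
Natural end conditions: M_0 = M_2 = 0.
Solving: M_0 = 0, M_1 = 27/2, M_2 = 0.
On [0, 1], S(x) = -4 - 9/4·x + 0·x² + 9/4·x³.
With x = 2/3: S(2/3) = -29/6.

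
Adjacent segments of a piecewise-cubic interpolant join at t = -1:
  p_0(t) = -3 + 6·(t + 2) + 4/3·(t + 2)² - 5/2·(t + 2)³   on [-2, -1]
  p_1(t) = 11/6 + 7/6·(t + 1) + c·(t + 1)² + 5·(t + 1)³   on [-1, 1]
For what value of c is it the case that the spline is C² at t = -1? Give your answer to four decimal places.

p_0''(t) = 8/3 - 15·(t + 2), so p_0''(-1) = -37/3. On the right, p_1''(-1) = 2c, so c = -37/6.

-6.1667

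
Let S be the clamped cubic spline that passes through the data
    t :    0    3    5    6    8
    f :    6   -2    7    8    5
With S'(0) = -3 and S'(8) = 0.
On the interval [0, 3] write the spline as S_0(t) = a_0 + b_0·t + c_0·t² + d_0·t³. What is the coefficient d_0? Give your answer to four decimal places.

With M_i denoting the second derivative at x_i, h_i = 3, 2, 1, 2, and Δ_i = (y_(i+1) − y_i)/h_i = -8/3, 9/2, 1, -3/2:
  3·M_0 + 10·M_1 + 2·M_2 = 6(Δ_1 - Δ_0) = 43
  2·M_1 + 6·M_2 + 1·M_3 = 6(Δ_2 - Δ_1) = -21
  1·M_2 + 6·M_3 + 2·M_4 = 6(Δ_3 - Δ_2) = -15
Clamped end conditions give two more equations: 2h_0·M_0 + h_0·M_1 = 6(Δ_0 - S'(0)) = 2 and h_3·M_3 + 2h_3·M_4 = 6(S'(8) - Δ_3) = 9.
Forward elimination and back-substitution give M_0 = -1238/453, M_1 = 926/151, M_2 = -1529/302, M_3 = -436/151, M_4 = 2231/604.
On [0, 3], with S_0(t) = a_0 + b_0·t + c_0·t² + d_0·t³: c_0 = M_0/2 = -619/453, d_0 = (M_1 - M_0)/(6h_0) = 2008/4077, b_0 = Δ_0 - h_0(2M_0 + M_1)/6 = -3.

0.4925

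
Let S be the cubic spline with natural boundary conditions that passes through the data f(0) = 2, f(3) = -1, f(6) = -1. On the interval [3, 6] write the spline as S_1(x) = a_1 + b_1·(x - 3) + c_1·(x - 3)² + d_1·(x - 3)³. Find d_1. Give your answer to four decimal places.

-0.0278

Write M_i for S''(x_i). With h_i = 3, 3 and divided differences Δ_i = -1, 0, the continuity of S' gives the tridiagonal system
  3·M_0 + 12·M_1 + 3·M_2 = 6(Δ_1 - Δ_0) = 6
Natural end conditions: M_0 = M_2 = 0.
Forward elimination and back-substitution give M_0 = 0, M_1 = 1/2, M_2 = 0.
On [3, 6], with S_1(x) = a_1 + b_1·(x - 3) + c_1·(x - 3)² + d_1·(x - 3)³: c_1 = M_1/2 = 1/4, d_1 = (M_2 - M_1)/(6h_1) = -1/36, b_1 = Δ_1 - h_1(2M_1 + M_2)/6 = -1/2.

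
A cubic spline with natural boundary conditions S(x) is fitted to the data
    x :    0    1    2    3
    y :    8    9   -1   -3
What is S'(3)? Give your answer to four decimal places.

0.8667

Put M_i = S'' at the i-th knot. Here h = (1, 1, 1) and Δ = (1, -10, -2), so the interior equations h_(i-1)·M_(i-1) + 2(h_(i-1)+h_i)·M_i + h_i·M_(i+1) = 6(Δ_i − Δ_(i-1)) read
  1·M_0 + 4·M_1 + 1·M_2 = 6(Δ_1 - Δ_0) = -66
  1·M_1 + 4·M_2 + 1·M_3 = 6(Δ_2 - Δ_1) = 48
Natural end conditions: M_0 = M_3 = 0.
Hence M_0 = 0, M_1 = -104/5, M_2 = 86/5, M_3 = 0.
On [2, 3], S'(x) = b_2 + 2c_2·(x - 2) + 3d_2·(x - 2)² with b_2 = Δ_2 - h_2(2M_2 + M_3)/6 = -116/15, c_2 = M_2/2 = 43/5, d_2 = (M_3 - M_2)/(6h_2) = -43/15. So S'(3) = 13/15.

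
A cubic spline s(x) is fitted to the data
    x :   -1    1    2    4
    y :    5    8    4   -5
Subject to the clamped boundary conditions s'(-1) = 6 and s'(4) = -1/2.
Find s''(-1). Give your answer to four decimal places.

-5.0313

Write M_i for s''(x_i). With h_i = 2, 1, 2 and divided differences Δ_i = 3/2, -4, -9/2, the continuity of s' gives the tridiagonal system
  2·M_0 + 6·M_1 + 1·M_2 = 6(Δ_1 - Δ_0) = -33
  1·M_1 + 6·M_2 + 2·M_3 = 6(Δ_2 - Δ_1) = -3
Clamped end conditions give two more equations: 2h_0·M_0 + h_0·M_1 = 6(Δ_0 - s'(-1)) = -27 and h_2·M_2 + 2h_2·M_3 = 6(s'(4) - Δ_2) = 24.
Hence M_0 = -161/32, M_1 = -55/16, M_2 = -37/16, M_3 = 229/32.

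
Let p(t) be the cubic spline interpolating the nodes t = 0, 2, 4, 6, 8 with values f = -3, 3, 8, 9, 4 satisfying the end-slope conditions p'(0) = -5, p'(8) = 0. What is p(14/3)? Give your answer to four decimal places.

Write σ_i for p''(x_i). With h_i = 2, 2, 2, 2 and divided differences Δ_i = 3, 5/2, 1/2, -5/2, the continuity of p' gives the tridiagonal system
  2·σ_0 + 8·σ_1 + 2·σ_2 = 6(Δ_1 - Δ_0) = -3
  2·σ_1 + 8·σ_2 + 2·σ_3 = 6(Δ_2 - Δ_1) = -12
  2·σ_2 + 8·σ_3 + 2·σ_4 = 6(Δ_3 - Δ_2) = -18
Clamped end conditions give two more equations: 2h_0·σ_0 + h_0·σ_1 = 6(Δ_0 - p'(0)) = 48 and h_3·σ_3 + 2h_3·σ_4 = 6(p'(8) - Δ_3) = 15.
Forward elimination and back-substitution give σ_0 = 1567/112, σ_1 = -223/56, σ_2 = 7/16, σ_3 = -211/56, σ_4 = 631/112.
On [4, 6], p(t) = 8 + 41/28·(t - 4) + 7/32·(t - 4)² - 157/448·(t - 4)³.
With (t - 4) = 2/3: p(14/3) = 6781/756.

8.9696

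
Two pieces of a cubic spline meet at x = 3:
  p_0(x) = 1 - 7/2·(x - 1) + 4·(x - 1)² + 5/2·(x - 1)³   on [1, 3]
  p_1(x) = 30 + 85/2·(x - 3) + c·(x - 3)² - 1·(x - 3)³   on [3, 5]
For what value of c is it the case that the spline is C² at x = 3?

p_0''(x) = 8 + 15·(x - 1), so p_0''(3) = 38. On the right, p_1''(3) = 2c, so c = 19.

19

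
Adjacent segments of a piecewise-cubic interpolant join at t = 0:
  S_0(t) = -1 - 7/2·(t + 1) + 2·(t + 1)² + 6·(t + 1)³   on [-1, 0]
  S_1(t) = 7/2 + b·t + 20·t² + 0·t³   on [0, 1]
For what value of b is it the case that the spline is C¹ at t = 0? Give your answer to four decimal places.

S_0'(t) = -7/2 + 4·(t + 1) + 18·(t + 1)², so S_0'(0) = 37/2. On the right, S_1'(0) = b, so b = 37/2.

18.5000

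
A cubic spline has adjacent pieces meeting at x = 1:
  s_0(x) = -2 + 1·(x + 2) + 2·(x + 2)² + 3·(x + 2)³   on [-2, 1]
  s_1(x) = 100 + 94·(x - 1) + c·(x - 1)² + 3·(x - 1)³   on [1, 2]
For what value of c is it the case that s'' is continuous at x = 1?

s_0''(x) = 4 + 18·(x + 2), so s_0''(1) = 58. On the right, s_1''(1) = 2c, so c = 29.

29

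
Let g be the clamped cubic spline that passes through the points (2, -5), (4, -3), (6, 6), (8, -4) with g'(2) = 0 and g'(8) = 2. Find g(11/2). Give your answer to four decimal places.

5.6000

Put M_i = g'' at the i-th knot. Here h = (2, 2, 2) and Δ = (1, 9/2, -5), so the interior equations h_(i-1)·M_(i-1) + 2(h_(i-1)+h_i)·M_i + h_i·M_(i+1) = 6(Δ_i − Δ_(i-1)) read
  2·M_0 + 8·M_1 + 2·M_2 = 6(Δ_1 - Δ_0) = 21
  2·M_1 + 8·M_2 + 2·M_3 = 6(Δ_2 - Δ_1) = -57
Clamped end conditions give two more equations: 2h_0·M_0 + h_0·M_1 = 6(Δ_0 - g'(2)) = 6 and h_2·M_2 + 2h_2·M_3 = 6(g'(8) - Δ_2) = 42.
Hence M_0 = -49/30, M_1 = 94/15, M_2 = -194/15, M_3 = 509/30.
On [4, 6], g(x) = -3 + 139/30·(x - 4) + 47/15·(x - 4)² - 8/5·(x - 4)³.
With (x - 4) = 3/2: g(11/2) = 28/5.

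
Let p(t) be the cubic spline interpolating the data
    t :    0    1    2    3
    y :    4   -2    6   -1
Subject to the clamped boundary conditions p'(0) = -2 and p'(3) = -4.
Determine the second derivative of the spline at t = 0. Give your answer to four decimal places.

Let σ_i = p''(x_i). Step sizes h_i = 1, 1, 1; slopes of the chords Δ_i = (y_(i+1) - y_i)/h_i = -6, 8, -7.
  1·σ_0 + 4·σ_1 + 1·σ_2 = 6(Δ_1 - Δ_0) = 84
  1·σ_1 + 4·σ_2 + 1·σ_3 = 6(Δ_2 - Δ_1) = -90
Clamped end conditions give two more equations: 2h_0·σ_0 + h_0·σ_1 = 6(Δ_0 - p'(0)) = -24 and h_2·σ_2 + 2h_2·σ_3 = 6(p'(3) - Δ_2) = 18.
Hence σ_0 = -94/3, σ_1 = 116/3, σ_2 = -118/3, σ_3 = 86/3.

-31.3333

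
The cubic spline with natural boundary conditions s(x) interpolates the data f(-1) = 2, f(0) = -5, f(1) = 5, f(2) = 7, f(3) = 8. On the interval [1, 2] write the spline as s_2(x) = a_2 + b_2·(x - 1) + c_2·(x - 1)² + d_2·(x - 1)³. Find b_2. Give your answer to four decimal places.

8.2500

Put m_i = s'' at the i-th knot. Here h = (1, 1, 1, 1) and Δ = (-7, 10, 2, 1), so the interior equations h_(i-1)·m_(i-1) + 2(h_(i-1)+h_i)·m_i + h_i·m_(i+1) = 6(Δ_i − Δ_(i-1)) read
  1·m_0 + 4·m_1 + 1·m_2 = 6(Δ_1 - Δ_0) = 102
  1·m_1 + 4·m_2 + 1·m_3 = 6(Δ_2 - Δ_1) = -48
  1·m_2 + 4·m_3 + 1·m_4 = 6(Δ_3 - Δ_2) = -6
Natural end conditions: m_0 = m_4 = 0.
Hence m_0 = 0, m_1 = 429/14, m_2 = -144/7, m_3 = 51/14, m_4 = 0.
On [1, 2], with s_2(x) = a_2 + b_2·(x - 1) + c_2·(x - 1)² + d_2·(x - 1)³: c_2 = m_2/2 = -72/7, d_2 = (m_3 - m_2)/(6h_2) = 113/28, b_2 = Δ_2 - h_2(2m_2 + m_3)/6 = 33/4.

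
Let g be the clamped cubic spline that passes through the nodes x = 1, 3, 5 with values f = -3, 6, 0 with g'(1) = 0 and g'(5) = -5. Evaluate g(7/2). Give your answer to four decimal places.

Write M_i for g''(x_i). With h_i = 2, 2 and divided differences Δ_i = 9/2, -3, the continuity of g' gives the tridiagonal system
  2·M_0 + 8·M_1 + 2·M_2 = 6(Δ_1 - Δ_0) = -45
Clamped end conditions give two more equations: 2h_0·M_0 + h_0·M_1 = 6(Δ_0 - g'(1)) = 27 and h_1·M_1 + 2h_1·M_2 = 6(g'(5) - Δ_1) = -12.
Solving: M_0 = 89/8, M_1 = -35/4, M_2 = 11/8.
On [3, 5], g(x) = 6 + 19/8·(x - 3) - 35/8·(x - 3)² + 27/32·(x - 3)³.
With (x - 3) = 1/2: g(7/2) = 1587/256.

6.1992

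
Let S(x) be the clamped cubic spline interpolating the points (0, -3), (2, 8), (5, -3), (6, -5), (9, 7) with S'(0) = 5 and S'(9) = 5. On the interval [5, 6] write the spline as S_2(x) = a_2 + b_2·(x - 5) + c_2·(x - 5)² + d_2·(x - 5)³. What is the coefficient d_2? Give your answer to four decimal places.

Write σ_i for S''(x_i). With h_i = 2, 3, 1, 3 and divided differences Δ_i = 11/2, -11/3, -2, 4, the continuity of S' gives the tridiagonal system
  2·σ_0 + 10·σ_1 + 3·σ_2 = 6(Δ_1 - Δ_0) = -55
  3·σ_1 + 8·σ_2 + 1·σ_3 = 6(Δ_2 - Δ_1) = 10
  1·σ_2 + 8·σ_3 + 3·σ_4 = 6(Δ_3 - Δ_2) = 36
Clamped end conditions give two more equations: 2h_0·σ_0 + h_0·σ_1 = 6(Δ_0 - S'(0)) = 3 and h_3·σ_3 + 2h_3·σ_4 = 6(S'(9) - Δ_3) = 6.
Forward elimination and back-substitution give σ_0 = 4771/1068, σ_1 = -1985/267, σ_2 = 1853/534, σ_3 = 1213/267, σ_4 = -679/534.
On [5, 6], with S_2(x) = a_2 + b_2·(x - 5) + c_2·(x - 5)² + d_2·(x - 5)³: c_2 = σ_2/2 = 1853/1068, d_2 = (σ_3 - σ_2)/(6h_2) = 191/1068, b_2 = Δ_2 - h_2(2σ_2 + σ_3)/6 = -1045/267.

0.1788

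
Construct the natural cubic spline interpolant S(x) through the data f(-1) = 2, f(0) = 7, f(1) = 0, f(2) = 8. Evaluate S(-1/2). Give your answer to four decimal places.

6.0750

Write m_i for S''(x_i). With h_i = 1, 1, 1 and divided differences Δ_i = 5, -7, 8, the continuity of S' gives the tridiagonal system
  1·m_0 + 4·m_1 + 1·m_2 = 6(Δ_1 - Δ_0) = -72
  1·m_1 + 4·m_2 + 1·m_3 = 6(Δ_2 - Δ_1) = 90
Natural end conditions: m_0 = m_3 = 0.
Forward elimination and back-substitution give m_0 = 0, m_1 = -126/5, m_2 = 144/5, m_3 = 0.
On [-1, 0], S(x) = 2 + 46/5·(x + 1) + 0·(x + 1)² - 21/5·(x + 1)³.
With (x + 1) = 1/2: S(-1/2) = 243/40.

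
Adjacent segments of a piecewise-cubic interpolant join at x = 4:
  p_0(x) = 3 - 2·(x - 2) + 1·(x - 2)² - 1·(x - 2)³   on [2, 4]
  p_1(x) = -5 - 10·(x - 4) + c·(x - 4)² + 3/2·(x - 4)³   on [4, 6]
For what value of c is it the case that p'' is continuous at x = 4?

p_0''(x) = 2 - 6·(x - 2), so p_0''(4) = -10. On the right, p_1''(4) = 2c, so c = -5.

-5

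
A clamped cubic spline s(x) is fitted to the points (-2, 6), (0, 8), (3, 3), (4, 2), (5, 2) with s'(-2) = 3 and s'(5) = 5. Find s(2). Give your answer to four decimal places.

Put m_i = s'' at the i-th knot. Here h = (2, 3, 1, 1) and Δ = (1, -5/3, -1, 0), so the interior equations h_(i-1)·m_(i-1) + 2(h_(i-1)+h_i)·m_i + h_i·m_(i+1) = 6(Δ_i − Δ_(i-1)) read
  2·m_0 + 10·m_1 + 3·m_2 = 6(Δ_1 - Δ_0) = -16
  3·m_1 + 8·m_2 + 1·m_3 = 6(Δ_2 - Δ_1) = 4
  1·m_2 + 4·m_3 + 1·m_4 = 6(Δ_3 - Δ_2) = 6
Clamped end conditions give two more equations: 2h_0·m_0 + h_0·m_1 = 6(Δ_0 - s'(-2)) = -12 and h_3·m_3 + 2h_3·m_4 = 6(s'(5) - Δ_3) = 30.
Solving: m_0 = -310/141, m_1 = -226/141, m_2 = 208/141, m_3 = -422/141, m_4 = 2326/141.
On [0, 3], s(x) = 8 - 113/141·x - 113/141·x² + 217/1269·x³.
With x = 2: s(2) = 5786/1269.

4.5595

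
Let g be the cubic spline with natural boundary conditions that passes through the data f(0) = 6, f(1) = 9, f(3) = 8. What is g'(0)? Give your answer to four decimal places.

3.5833

Put M_i = g'' at the i-th knot. Here h = (1, 2) and Δ = (3, -1/2), so the interior equations h_(i-1)·M_(i-1) + 2(h_(i-1)+h_i)·M_i + h_i·M_(i+1) = 6(Δ_i − Δ_(i-1)) read
  1·M_0 + 6·M_1 + 2·M_2 = 6(Δ_1 - Δ_0) = -21
Natural end conditions: M_0 = M_2 = 0.
Solving the tridiagonal system: M_0 = 0, M_1 = -7/2, M_2 = 0.
On [0, 1], g'(x) = b_0 + 2c_0·x + 3d_0·x² with b_0 = Δ_0 - h_0(2M_0 + M_1)/6 = 43/12, c_0 = M_0/2 = 0, d_0 = (M_1 - M_0)/(6h_0) = -7/12. So g'(0) = 43/12.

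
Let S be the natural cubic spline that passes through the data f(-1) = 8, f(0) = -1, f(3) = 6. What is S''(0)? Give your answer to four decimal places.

8.5000

Put M_i = S'' at the i-th knot. Here h = (1, 3) and Δ = (-9, 7/3), so the interior equations h_(i-1)·M_(i-1) + 2(h_(i-1)+h_i)·M_i + h_i·M_(i+1) = 6(Δ_i − Δ_(i-1)) read
  1·M_0 + 8·M_1 + 3·M_2 = 6(Δ_1 - Δ_0) = 68
Natural end conditions: M_0 = M_2 = 0.
Solving the tridiagonal system: M_0 = 0, M_1 = 17/2, M_2 = 0.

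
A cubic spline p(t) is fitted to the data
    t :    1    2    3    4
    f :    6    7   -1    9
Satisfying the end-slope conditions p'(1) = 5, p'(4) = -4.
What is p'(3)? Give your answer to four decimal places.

With m_i denoting the second derivative at x_i, h_i = 1, 1, 1, and Δ_i = (y_(i+1) − y_i)/h_i = 1, -8, 10:
  1·m_0 + 4·m_1 + 1·m_2 = 6(Δ_1 - Δ_0) = -54
  1·m_1 + 4·m_2 + 1·m_3 = 6(Δ_2 - Δ_1) = 108
Clamped end conditions give two more equations: 2h_0·m_0 + h_0·m_1 = 6(Δ_0 - p'(1)) = -24 and h_2·m_2 + 2h_2·m_3 = 6(p'(4) - Δ_2) = -84.
Solving: m_0 = 6/5, m_1 = -132/5, m_2 = 252/5, m_3 = -336/5.
On [3, 4], p'(t) = b_2 + 2c_2·(t - 3) + 3d_2·(t - 3)² with b_2 = Δ_2 - h_2(2m_2 + m_3)/6 = 22/5, c_2 = m_2/2 = 126/5, d_2 = (m_3 - m_2)/(6h_2) = -98/5. So p'(3) = 22/5.

4.4000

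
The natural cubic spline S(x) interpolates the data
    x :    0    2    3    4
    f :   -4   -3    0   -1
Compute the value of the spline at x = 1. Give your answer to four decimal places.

With M_i denoting the second derivative at x_i, h_i = 2, 1, 1, and Δ_i = (y_(i+1) − y_i)/h_i = 1/2, 3, -1:
  2·M_0 + 6·M_1 + 1·M_2 = 6(Δ_1 - Δ_0) = 15
  1·M_1 + 4·M_2 + 1·M_3 = 6(Δ_2 - Δ_1) = -24
Natural end conditions: M_0 = M_3 = 0.
Hence M_0 = 0, M_1 = 84/23, M_2 = -159/23, M_3 = 0.
On [0, 2], S(x) = -4 - 33/46·x + 0·x² + 7/23·x³.
With x = 1: S(1) = -203/46.

-4.4130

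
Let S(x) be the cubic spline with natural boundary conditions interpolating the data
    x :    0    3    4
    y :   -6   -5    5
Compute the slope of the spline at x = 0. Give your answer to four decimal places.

Write M_i for S''(x_i). With h_i = 3, 1 and divided differences Δ_i = 1/3, 10, the continuity of S' gives the tridiagonal system
  3·M_0 + 8·M_1 + 1·M_2 = 6(Δ_1 - Δ_0) = 58
Natural end conditions: M_0 = M_2 = 0.
Hence M_0 = 0, M_1 = 29/4, M_2 = 0.
On [0, 3], S'(x) = b_0 + 2c_0·x + 3d_0·x² with b_0 = Δ_0 - h_0(2M_0 + M_1)/6 = -79/24, c_0 = M_0/2 = 0, d_0 = (M_1 - M_0)/(6h_0) = 29/72. So S'(0) = -79/24.

-3.2917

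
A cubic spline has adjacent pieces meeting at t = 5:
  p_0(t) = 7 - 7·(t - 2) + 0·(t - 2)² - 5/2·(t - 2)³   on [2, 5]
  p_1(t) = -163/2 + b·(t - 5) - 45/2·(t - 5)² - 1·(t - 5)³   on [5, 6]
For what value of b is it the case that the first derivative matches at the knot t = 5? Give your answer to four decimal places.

-74.5000

p_0'(t) = -7 + 0·(t - 2) - 15/2·(t - 2)², so p_0'(5) = -149/2. On the right, p_1'(5) = b, so b = -149/2.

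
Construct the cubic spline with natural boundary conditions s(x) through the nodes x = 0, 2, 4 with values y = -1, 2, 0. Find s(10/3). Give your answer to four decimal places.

With M_i denoting the second derivative at x_i, h_i = 2, 2, and Δ_i = (y_(i+1) − y_i)/h_i = 3/2, -1:
  2·M_0 + 8·M_1 + 2·M_2 = 6(Δ_1 - Δ_0) = -15
Natural end conditions: M_0 = M_2 = 0.
Solving: M_0 = 0, M_1 = -15/8, M_2 = 0.
On [2, 4], s(x) = 2 + 1/4·(x - 2) - 15/16·(x - 2)² + 5/32·(x - 2)³.
With (x - 2) = 4/3: s(10/3) = 28/27.

1.0370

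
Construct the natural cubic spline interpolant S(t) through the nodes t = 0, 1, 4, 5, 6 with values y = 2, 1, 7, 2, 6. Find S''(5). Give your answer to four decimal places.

15.8491

With m_i denoting the second derivative at x_i, h_i = 1, 3, 1, 1, and Δ_i = (y_(i+1) − y_i)/h_i = -1, 2, -5, 4:
  1·m_0 + 8·m_1 + 3·m_2 = 6(Δ_1 - Δ_0) = 18
  3·m_1 + 8·m_2 + 1·m_3 = 6(Δ_2 - Δ_1) = -42
  1·m_2 + 4·m_3 + 1·m_4 = 6(Δ_3 - Δ_2) = 54
Natural end conditions: m_0 = m_4 = 0.
Solving the tridiagonal system: m_0 = 0, m_1 = 306/53, m_2 = -498/53, m_3 = 840/53, m_4 = 0.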